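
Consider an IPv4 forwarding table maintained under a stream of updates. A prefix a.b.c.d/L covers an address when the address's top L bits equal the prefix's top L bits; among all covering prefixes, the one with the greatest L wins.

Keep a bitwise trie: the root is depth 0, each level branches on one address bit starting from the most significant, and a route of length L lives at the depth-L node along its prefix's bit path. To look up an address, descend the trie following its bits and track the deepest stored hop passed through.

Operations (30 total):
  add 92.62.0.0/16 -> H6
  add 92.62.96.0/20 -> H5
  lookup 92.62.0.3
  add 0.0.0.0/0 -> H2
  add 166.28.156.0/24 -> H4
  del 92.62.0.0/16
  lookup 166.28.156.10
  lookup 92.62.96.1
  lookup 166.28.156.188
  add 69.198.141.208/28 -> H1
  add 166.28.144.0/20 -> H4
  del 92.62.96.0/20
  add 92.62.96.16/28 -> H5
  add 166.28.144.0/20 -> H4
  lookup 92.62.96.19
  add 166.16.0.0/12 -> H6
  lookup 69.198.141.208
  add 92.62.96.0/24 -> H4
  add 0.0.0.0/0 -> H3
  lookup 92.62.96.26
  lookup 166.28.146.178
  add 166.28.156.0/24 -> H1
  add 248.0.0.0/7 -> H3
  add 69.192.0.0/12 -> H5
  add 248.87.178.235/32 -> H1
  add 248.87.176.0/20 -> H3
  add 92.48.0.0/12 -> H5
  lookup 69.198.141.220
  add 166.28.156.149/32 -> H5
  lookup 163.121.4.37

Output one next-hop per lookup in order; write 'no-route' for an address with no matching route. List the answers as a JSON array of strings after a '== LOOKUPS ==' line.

Apply in order:
  + 92.62.0.0/16 (H6) depth=16
  + 92.62.96.0/20 (H5) depth=20
  ? 92.62.0.3  path d0:-→d1:-→d2:-→d3:-→d4:-→d5:-→d6:-→d7:-→d8:-→d9:-→d10:-→d11:-→d12:-→d13:-→d14:-→d15:-→d16:H6→d17:-  best=H6
  + 0.0.0.0/0 (H2) depth=0
  + 166.28.156.0/24 (H4) depth=24
  del 92.62.0.0/16 (clear depth 16)
  ? 166.28.156.10  path d0:H2→d1:-→d2:-→d3:-→d4:-→d5:-→d6:-→d7:-→d8:-→d9:-→d10:-→d11:-→d12:-→d13:-→d14:-→d15:-→d16:-→d17:-→d18:-→d19:-→d20:-→d21:-→d22:-→d23:-→d24:H4  best=H4
  ? 92.62.96.1  path d0:H2→d1:-→d2:-→d3:-→d4:-→d5:-→d6:-→d7:-→d8:-→d9:-→d10:-→d11:-→d12:-→d13:-→d14:-→d15:-→d16:-→d17:-→d18:-→d19:-→d20:H5  best=H5
  ? 166.28.156.188  path d0:H2→d1:-→d2:-→d3:-→d4:-→d5:-→d6:-→d7:-→d8:-→d9:-→d10:-→d11:-→d12:-→d13:-→d14:-→d15:-→d16:-→d17:-→d18:-→d19:-→d20:-→d21:-→d22:-→d23:-→d24:H4  best=H4
  + 69.198.141.208/28 (H1) depth=28
  + 166.28.144.0/20 (H4) depth=20
  del 92.62.96.0/20 (clear depth 20)
  + 92.62.96.16/28 (H5) depth=28
  + 166.28.144.0/20 (H4) depth=20
  ? 92.62.96.19  path d0:H2→d1:-→d2:-→d3:-→d4:-→d5:-→d6:-→d7:-→d8:-→d9:-→d10:-→d11:-→d12:-→d13:-→d14:-→d15:-→d16:-→d17:-→d18:-→d19:-→d20:-→d21:-→d22:-→d23:-→d24:-→d25:-→d26:-→d27:-→d28:H5  best=H5
  + 166.16.0.0/12 (H6) depth=12
  ? 69.198.141.208  path d0:H2→d1:-→d2:-→d3:-→d4:-→d5:-→d6:-→d7:-→d8:-→d9:-→d10:-→d11:-→d12:-→d13:-→d14:-→d15:-→d16:-→d17:-→d18:-→d19:-→d20:-→d21:-→d22:-→d23:-→d24:-→d25:-→d26:-→d27:-→d28:H1  best=H1
  + 92.62.96.0/24 (H4) depth=24
  + 0.0.0.0/0 (H3) depth=0
  ? 92.62.96.26  path d0:H3→d1:-→d2:-→d3:-→d4:-→d5:-→d6:-→d7:-→d8:-→d9:-→d10:-→d11:-→d12:-→d13:-→d14:-→d15:-→d16:-→d17:-→d18:-→d19:-→d20:-→d21:-→d22:-→d23:-→d24:H4→d25:-→d26:-→d27:-→d28:H5  best=H5
  ? 166.28.146.178  path d0:H3→d1:-→d2:-→d3:-→d4:-→d5:-→d6:-→d7:-→d8:-→d9:-→d10:-→d11:-→d12:H6→d13:-→d14:-→d15:-→d16:-→d17:-→d18:-→d19:-→d20:H4  best=H4
  + 166.28.156.0/24 (H1) depth=24
  + 248.0.0.0/7 (H3) depth=7
  + 69.192.0.0/12 (H5) depth=12
  + 248.87.178.235/32 (H1) depth=32
  + 248.87.176.0/20 (H3) depth=20
  + 92.48.0.0/12 (H5) depth=12
  ? 69.198.141.220  path d0:H3→d1:-→d2:-→d3:-→d4:-→d5:-→d6:-→d7:-→d8:-→d9:-→d10:-→d11:-→d12:H5→d13:-→d14:-→d15:-→d16:-→d17:-→d18:-→d19:-→d20:-→d21:-→d22:-→d23:-→d24:-→d25:-→d26:-→d27:-→d28:H1  best=H1
  + 166.28.156.149/32 (H5) depth=32
  ? 163.121.4.37  path d0:H3→d1:-→d2:-→d3:-→d4:-→d5:-  best=H3

== LOOKUPS ==
["H6","H4","H5","H4","H5","H1","H5","H4","H1","H3"]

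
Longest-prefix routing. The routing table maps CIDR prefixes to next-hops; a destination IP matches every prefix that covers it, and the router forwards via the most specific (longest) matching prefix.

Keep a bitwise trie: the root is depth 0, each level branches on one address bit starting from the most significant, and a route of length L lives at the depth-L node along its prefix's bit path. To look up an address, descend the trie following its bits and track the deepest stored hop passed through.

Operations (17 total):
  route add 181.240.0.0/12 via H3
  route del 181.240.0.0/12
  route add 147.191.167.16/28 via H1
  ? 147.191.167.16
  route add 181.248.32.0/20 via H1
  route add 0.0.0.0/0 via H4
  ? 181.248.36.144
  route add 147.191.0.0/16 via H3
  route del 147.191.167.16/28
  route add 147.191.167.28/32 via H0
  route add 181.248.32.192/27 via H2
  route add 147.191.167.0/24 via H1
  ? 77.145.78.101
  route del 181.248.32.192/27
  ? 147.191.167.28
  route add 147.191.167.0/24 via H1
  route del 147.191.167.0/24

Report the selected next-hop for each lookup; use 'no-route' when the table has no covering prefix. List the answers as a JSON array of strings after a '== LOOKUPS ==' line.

Process each operation:
  add 181.240.0.0/12 -> H3 at depth 12
  - 181.240.0.0/12 clear@12
  add 147.191.167.16/28 -> H1 at depth 28
  Q 147.191.167.16: descend 1001001110111111101001110001 ; hops seen [H1] ; pick H1
  add 181.248.32.0/20 -> H1 at depth 20
  add 0.0.0.0/0 -> H4 at depth 0
  Q 181.248.36.144: descend 10110101111110000010 ; hops seen [H4,H1] ; pick H1
  add 147.191.0.0/16 -> H3 at depth 16
  - 147.191.167.16/28 clear@28
  add 147.191.167.28/32 -> H0 at depth 32
  add 181.248.32.192/27 -> H2 at depth 27
  add 147.191.167.0/24 -> H1 at depth 24
  Q 77.145.78.101: descend ε ; hops seen [H4] ; pick H4
  - 181.248.32.192/27 clear@27
  Q 147.191.167.28: descend 10010011101111111010011100011100 ; hops seen [H4,H3,H1,H0] ; pick H0
  add 147.191.167.0/24 -> H1 at depth 24
  - 147.191.167.0/24 clear@24

== LOOKUPS ==
["H1","H1","H4","H0"]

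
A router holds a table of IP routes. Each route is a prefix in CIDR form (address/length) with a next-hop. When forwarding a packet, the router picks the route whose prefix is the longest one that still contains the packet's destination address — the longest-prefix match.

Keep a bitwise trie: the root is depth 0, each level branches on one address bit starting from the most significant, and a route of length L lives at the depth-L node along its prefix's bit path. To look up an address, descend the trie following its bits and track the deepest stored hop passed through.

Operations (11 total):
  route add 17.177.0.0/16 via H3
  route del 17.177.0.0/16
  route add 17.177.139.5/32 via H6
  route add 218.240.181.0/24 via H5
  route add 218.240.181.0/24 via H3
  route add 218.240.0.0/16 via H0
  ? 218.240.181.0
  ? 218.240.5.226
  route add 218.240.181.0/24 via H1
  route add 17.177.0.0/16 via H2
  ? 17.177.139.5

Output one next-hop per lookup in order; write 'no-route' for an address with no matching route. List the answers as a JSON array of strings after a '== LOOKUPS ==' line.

Trace:
  add 17.177.0.0/16 -> H3 at depth 16
  del 17.177.0.0/16 (clear depth 16)
  add 17.177.139.5/32 -> H6 at depth 32
  add 218.240.181.0/24 -> H5 at depth 24
  add 218.240.181.0/24 -> H3 at depth 24
  add 218.240.0.0/16 -> H0 at depth 16
  lookup 218.240.181.0: bits 110110101111000010110101 walk d0:-→d1:-→d2:-→d3:-→d4:-→d5:-→d6:-→d7:-→d8:-→d9:-→d10:-→d11:-→d12:-→d13:-→d14:-→d15:-→d16:H0→d17:-→d18:-→d19:-→d20:-→d21:-→d22:-→d23:-→d24:H3 -> H3
  lookup 218.240.5.226: bits 1101101011110000 walk d0:-→d1:-→d2:-→d3:-→d4:-→d5:-→d6:-→d7:-→d8:-→d9:-→d10:-→d11:-→d12:-→d13:-→d14:-→d15:-→d16:H0 -> H0
  add 218.240.181.0/24 -> H1 at depth 24
  add 17.177.0.0/16 -> H2 at depth 16
  lookup 17.177.139.5: bits 00010001101100011000101100000101 walk d0:-→d1:-→d2:-→d3:-→d4:-→d5:-→d6:-→d7:-→d8:-→d9:-→d10:-→d11:-→d12:-→d13:-→d14:-→d15:-→d16:H2→d17:-→d18:-→d19:-→d20:-→d21:-→d22:-→d23:-→d24:-→d25:-→d26:-→d27:-→d28:-→d29:-→d30:-→d31:-→d32:H6 -> H6

== LOOKUPS ==
["H3","H0","H6"]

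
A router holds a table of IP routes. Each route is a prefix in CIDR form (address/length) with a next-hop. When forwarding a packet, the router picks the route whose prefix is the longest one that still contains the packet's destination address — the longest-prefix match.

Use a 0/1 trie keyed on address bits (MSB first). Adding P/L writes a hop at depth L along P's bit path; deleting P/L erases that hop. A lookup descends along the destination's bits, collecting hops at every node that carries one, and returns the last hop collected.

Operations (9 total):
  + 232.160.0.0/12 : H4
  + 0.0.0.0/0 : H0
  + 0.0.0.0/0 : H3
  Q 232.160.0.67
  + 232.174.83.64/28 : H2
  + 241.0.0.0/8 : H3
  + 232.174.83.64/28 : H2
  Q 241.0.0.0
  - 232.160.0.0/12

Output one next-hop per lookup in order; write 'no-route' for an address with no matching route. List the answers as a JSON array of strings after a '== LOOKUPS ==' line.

Process each operation:
  + 232.160.0.0/12 (H4) depth=12
  + 0.0.0.0/0 (H0) depth=0
  + 0.0.0.0/0 (H3) depth=0
  ? 232.160.0.67  path d0:H3→d1:-→d2:-→d3:-→d4:-→d5:-→d6:-→d7:-→d8:-→d9:-→d10:-→d11:-→d12:H4  best=H4
  + 232.174.83.64/28 (H2) depth=28
  + 241.0.0.0/8 (H3) depth=8
  + 232.174.83.64/28 (H2) depth=28
  ? 241.0.0.0  path d0:H3→d1:-→d2:-→d3:-→d4:-→d5:-→d6:-→d7:-→d8:H3  best=H3
  del 232.160.0.0/12 (clear depth 12)

== LOOKUPS ==
["H4","H3"]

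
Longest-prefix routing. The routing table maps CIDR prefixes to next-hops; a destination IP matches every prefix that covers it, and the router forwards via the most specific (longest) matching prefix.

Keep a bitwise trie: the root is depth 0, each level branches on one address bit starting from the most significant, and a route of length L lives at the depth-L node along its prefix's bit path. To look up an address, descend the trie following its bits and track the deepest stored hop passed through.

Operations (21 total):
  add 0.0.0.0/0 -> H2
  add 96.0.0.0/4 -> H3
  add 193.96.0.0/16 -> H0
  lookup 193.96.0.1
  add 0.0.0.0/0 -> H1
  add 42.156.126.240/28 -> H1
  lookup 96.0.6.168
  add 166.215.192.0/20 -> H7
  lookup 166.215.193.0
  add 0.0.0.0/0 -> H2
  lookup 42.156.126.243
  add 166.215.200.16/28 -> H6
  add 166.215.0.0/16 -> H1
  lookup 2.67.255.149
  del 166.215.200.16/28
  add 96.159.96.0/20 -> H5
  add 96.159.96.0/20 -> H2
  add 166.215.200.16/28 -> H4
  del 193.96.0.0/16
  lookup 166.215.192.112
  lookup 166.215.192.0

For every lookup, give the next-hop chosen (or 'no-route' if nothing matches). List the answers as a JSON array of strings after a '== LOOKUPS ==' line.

Process each operation:
  + 0.0.0.0/0 (H2) depth=0
  + 96.0.0.0/4 (H3) depth=4
  + 193.96.0.0/16 (H0) depth=16
  Q 193.96.0.1: descend 1100000101100000 ; hops seen [H2,H0] ; pick H0
  + 0.0.0.0/0 (H1) depth=0
  + 42.156.126.240/28 (H1) depth=28
  Q 96.0.6.168: descend 0110 ; hops seen [H1,H3] ; pick H3
  + 166.215.192.0/20 (H7) depth=20
  Q 166.215.193.0: descend 10100110110101111100 ; hops seen [H1,H7] ; pick H7
  + 0.0.0.0/0 (H2) depth=0
  Q 42.156.126.243: descend 0010101010011100011111101111 ; hops seen [H2,H1] ; pick H1
  + 166.215.200.16/28 (H6) depth=28
  + 166.215.0.0/16 (H1) depth=16
  Q 2.67.255.149: descend 00 ; hops seen [H2] ; pick H2
  - 166.215.200.16/28 clear@28
  + 96.159.96.0/20 (H5) depth=20
  + 96.159.96.0/20 (H2) depth=20
  + 166.215.200.16/28 (H4) depth=28
  - 193.96.0.0/16 clear@16
  Q 166.215.192.112: descend 10100110110101111100 ; hops seen [H2,H1,H7] ; pick H7
  Q 166.215.192.0: descend 10100110110101111100 ; hops seen [H2,H1,H7] ; pick H7

== LOOKUPS ==
["H0","H3","H7","H1","H2","H7","H7"]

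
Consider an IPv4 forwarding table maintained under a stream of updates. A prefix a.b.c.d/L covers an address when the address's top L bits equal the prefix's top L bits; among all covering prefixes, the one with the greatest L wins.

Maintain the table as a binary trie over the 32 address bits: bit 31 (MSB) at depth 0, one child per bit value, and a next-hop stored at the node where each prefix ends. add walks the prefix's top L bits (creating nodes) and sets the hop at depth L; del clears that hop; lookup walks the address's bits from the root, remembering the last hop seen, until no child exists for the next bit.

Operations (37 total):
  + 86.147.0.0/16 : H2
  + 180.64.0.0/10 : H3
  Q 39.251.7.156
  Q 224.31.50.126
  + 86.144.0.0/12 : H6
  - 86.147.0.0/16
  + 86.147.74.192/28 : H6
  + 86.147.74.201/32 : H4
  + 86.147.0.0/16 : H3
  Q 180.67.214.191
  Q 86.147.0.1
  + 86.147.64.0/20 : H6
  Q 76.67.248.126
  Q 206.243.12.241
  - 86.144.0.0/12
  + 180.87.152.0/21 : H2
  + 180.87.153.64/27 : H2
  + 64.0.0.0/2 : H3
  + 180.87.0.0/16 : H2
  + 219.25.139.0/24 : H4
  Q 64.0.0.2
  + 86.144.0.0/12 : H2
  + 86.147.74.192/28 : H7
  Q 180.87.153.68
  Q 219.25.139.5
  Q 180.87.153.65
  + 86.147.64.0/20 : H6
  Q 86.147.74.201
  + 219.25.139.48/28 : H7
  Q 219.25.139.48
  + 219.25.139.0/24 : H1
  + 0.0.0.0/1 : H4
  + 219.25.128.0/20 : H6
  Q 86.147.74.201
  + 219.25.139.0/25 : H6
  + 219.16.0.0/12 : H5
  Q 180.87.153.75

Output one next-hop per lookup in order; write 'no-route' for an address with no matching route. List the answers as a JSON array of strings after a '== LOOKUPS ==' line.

Process each operation:
  + 86.147.0.0/16 (H2) depth=16
  + 180.64.0.0/10 (H3) depth=10
  Q 39.251.7.156: descend 0 ; hops seen [∅] ; pick no-route
  Q 224.31.50.126: descend 1 ; hops seen [∅] ; pick no-route
  + 86.144.0.0/12 (H6) depth=12
  del 86.147.0.0/16 (clear depth 16)
  + 86.147.74.192/28 (H6) depth=28
  + 86.147.74.201/32 (H4) depth=32
  + 86.147.0.0/16 (H3) depth=16
  Q 180.67.214.191: descend 1011010001 ; hops seen [H3] ; pick H3
  Q 86.147.0.1: descend 01010110100100110 ; hops seen [H6,H3] ; pick H3
  + 86.147.64.0/20 (H6) depth=20
  Q 76.67.248.126: descend 010 ; hops seen [∅] ; pick no-route
  Q 206.243.12.241: descend 1 ; hops seen [∅] ; pick no-route
  del 86.144.0.0/12 (clear depth 12)
  + 180.87.152.0/21 (H2) depth=21
  + 180.87.153.64/27 (H2) depth=27
  + 64.0.0.0/2 (H3) depth=2
  + 180.87.0.0/16 (H2) depth=16
  + 219.25.139.0/24 (H4) depth=24
  Q 64.0.0.2: descend 010 ; hops seen [H3] ; pick H3
  + 86.144.0.0/12 (H2) depth=12
  + 86.147.74.192/28 (H7) depth=28
  Q 180.87.153.68: descend 101101000101011110011001010 ; hops seen [H3,H2,H2,H2] ; pick H2
  Q 219.25.139.5: descend 110110110001100110001011 ; hops seen [H4] ; pick H4
  Q 180.87.153.65: descend 101101000101011110011001010 ; hops seen [H3,H2,H2,H2] ; pick H2
  + 86.147.64.0/20 (H6) depth=20
  Q 86.147.74.201: descend 01010110100100110100101011001001 ; hops seen [H3,H2,H3,H6,H7,H4] ; pick H4
  + 219.25.139.48/28 (H7) depth=28
  Q 219.25.139.48: descend 1101101100011001100010110011 ; hops seen [H4,H7] ; pick H7
  + 219.25.139.0/24 (H1) depth=24
  + 0.0.0.0/1 (H4) depth=1
  + 219.25.128.0/20 (H6) depth=20
  Q 86.147.74.201: descend 01010110100100110100101011001001 ; hops seen [H4,H3,H2,H3,H6,H7,H4] ; pick H4
  + 219.25.139.0/25 (H6) depth=25
  + 219.16.0.0/12 (H5) depth=12
  Q 180.87.153.75: descend 101101000101011110011001010 ; hops seen [H3,H2,H2,H2] ; pick H2

== LOOKUPS ==
["no-route","no-route","H3","H3","no-route","no-route","H3","H2","H4","H2","H4","H7","H4","H2"]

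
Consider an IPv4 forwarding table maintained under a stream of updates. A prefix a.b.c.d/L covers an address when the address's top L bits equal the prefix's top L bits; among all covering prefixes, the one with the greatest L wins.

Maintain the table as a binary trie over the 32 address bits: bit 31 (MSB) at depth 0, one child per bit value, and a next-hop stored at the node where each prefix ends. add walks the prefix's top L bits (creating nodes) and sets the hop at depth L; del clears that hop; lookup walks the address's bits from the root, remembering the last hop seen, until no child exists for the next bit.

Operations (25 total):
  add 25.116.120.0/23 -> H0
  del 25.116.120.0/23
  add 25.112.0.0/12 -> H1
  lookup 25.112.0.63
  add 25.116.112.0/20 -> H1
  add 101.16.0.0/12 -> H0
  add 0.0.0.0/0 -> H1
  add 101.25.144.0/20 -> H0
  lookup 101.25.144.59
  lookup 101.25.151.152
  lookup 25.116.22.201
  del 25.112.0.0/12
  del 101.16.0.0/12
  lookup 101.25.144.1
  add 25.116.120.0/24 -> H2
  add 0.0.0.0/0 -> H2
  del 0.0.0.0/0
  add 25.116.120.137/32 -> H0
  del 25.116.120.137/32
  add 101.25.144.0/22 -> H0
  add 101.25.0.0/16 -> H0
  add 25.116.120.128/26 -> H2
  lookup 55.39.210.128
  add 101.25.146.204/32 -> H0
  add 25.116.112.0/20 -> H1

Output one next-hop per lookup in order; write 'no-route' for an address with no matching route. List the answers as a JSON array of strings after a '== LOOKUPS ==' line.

Apply in order:
  + 25.116.120.0/23 (H0) depth=23
  - 25.116.120.0/23 clear@23
  + 25.112.0.0/12 (H1) depth=12
  Q 25.112.0.63: descend 0001100101110 ; hops seen [H1] ; pick H1
  + 25.116.112.0/20 (H1) depth=20
  + 101.16.0.0/12 (H0) depth=12
  + 0.0.0.0/0 (H1) depth=0
  + 101.25.144.0/20 (H0) depth=20
  Q 101.25.144.59: descend 01100101000110011001 ; hops seen [H1,H0,H0] ; pick H0
  Q 101.25.151.152: descend 01100101000110011001 ; hops seen [H1,H0,H0] ; pick H0
  Q 25.116.22.201: descend 00011001011101000 ; hops seen [H1,H1] ; pick H1
  - 25.112.0.0/12 clear@12
  - 101.16.0.0/12 clear@12
  Q 101.25.144.1: descend 01100101000110011001 ; hops seen [H1,H0] ; pick H0
  + 25.116.120.0/24 (H2) depth=24
  + 0.0.0.0/0 (H2) depth=0
  - 0.0.0.0/0 clear@0
  + 25.116.120.137/32 (H0) depth=32
  - 25.116.120.137/32 clear@32
  + 101.25.144.0/22 (H0) depth=22
  + 101.25.0.0/16 (H0) depth=16
  + 25.116.120.128/26 (H2) depth=26
  Q 55.39.210.128: descend 00 ; hops seen [∅] ; pick no-route
  + 101.25.146.204/32 (H0) depth=32
  + 25.116.112.0/20 (H1) depth=20

== LOOKUPS ==
["H1","H0","H0","H1","H0","no-route"]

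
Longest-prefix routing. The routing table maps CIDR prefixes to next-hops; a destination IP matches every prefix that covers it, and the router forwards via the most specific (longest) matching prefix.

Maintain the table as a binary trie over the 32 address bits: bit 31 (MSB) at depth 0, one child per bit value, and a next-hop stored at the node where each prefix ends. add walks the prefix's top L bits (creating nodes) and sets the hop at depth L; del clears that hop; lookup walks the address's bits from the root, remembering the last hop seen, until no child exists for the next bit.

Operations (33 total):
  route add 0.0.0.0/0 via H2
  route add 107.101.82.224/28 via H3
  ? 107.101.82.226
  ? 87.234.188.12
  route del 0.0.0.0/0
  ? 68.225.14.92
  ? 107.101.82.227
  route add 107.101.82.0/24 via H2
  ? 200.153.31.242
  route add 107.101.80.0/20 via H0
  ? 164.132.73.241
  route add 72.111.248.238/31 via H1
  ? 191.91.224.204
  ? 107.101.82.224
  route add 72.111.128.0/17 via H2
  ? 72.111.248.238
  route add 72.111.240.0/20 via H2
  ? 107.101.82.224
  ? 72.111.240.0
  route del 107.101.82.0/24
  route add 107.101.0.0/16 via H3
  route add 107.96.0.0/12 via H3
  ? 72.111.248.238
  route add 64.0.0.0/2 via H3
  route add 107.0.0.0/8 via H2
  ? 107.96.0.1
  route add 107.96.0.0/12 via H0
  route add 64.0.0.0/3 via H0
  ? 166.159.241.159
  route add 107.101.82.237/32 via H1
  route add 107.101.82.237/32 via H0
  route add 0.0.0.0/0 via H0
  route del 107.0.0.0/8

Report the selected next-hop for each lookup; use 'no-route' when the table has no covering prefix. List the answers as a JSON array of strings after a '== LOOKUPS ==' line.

Apply in order:
  add 0.0.0.0/0 -> H2 at depth 0
  add 107.101.82.224/28 -> H3 at depth 28
  Q 107.101.82.226: descend 0110101101100101010100101110 ; hops seen [H2,H3] ; pick H3
  Q 87.234.188.12: descend 01 ; hops seen [H2] ; pick H2
  - 0.0.0.0/0 clear@0
  Q 68.225.14.92: descend 01 ; hops seen [∅] ; pick no-route
  Q 107.101.82.227: descend 0110101101100101010100101110 ; hops seen [H3] ; pick H3
  add 107.101.82.0/24 -> H2 at depth 24
  Q 200.153.31.242: descend ε ; hops seen [∅] ; pick no-route
  add 107.101.80.0/20 -> H0 at depth 20
  Q 164.132.73.241: descend ε ; hops seen [∅] ; pick no-route
  add 72.111.248.238/31 -> H1 at depth 31
  Q 191.91.224.204: descend ε ; hops seen [∅] ; pick no-route
  Q 107.101.82.224: descend 0110101101100101010100101110 ; hops seen [H0,H2,H3] ; pick H3
  add 72.111.128.0/17 -> H2 at depth 17
  Q 72.111.248.238: descend 0100100001101111111110001110111 ; hops seen [H2,H1] ; pick H1
  add 72.111.240.0/20 -> H2 at depth 20
  Q 107.101.82.224: descend 0110101101100101010100101110 ; hops seen [H0,H2,H3] ; pick H3
  Q 72.111.240.0: descend 01001000011011111111 ; hops seen [H2,H2] ; pick H2
  - 107.101.82.0/24 clear@24
  add 107.101.0.0/16 -> H3 at depth 16
  add 107.96.0.0/12 -> H3 at depth 12
  Q 72.111.248.238: descend 0100100001101111111110001110111 ; hops seen [H2,H2,H1] ; pick H1
  add 64.0.0.0/2 -> H3 at depth 2
  add 107.0.0.0/8 -> H2 at depth 8
  Q 107.96.0.1: descend 0110101101100 ; hops seen [H3,H2,H3] ; pick H3
  add 107.96.0.0/12 -> H0 at depth 12
  add 64.0.0.0/3 -> H0 at depth 3
  Q 166.159.241.159: descend ε ; hops seen [∅] ; pick no-route
  add 107.101.82.237/32 -> H1 at depth 32
  add 107.101.82.237/32 -> H0 at depth 32
  add 0.0.0.0/0 -> H0 at depth 0
  - 107.0.0.0/8 clear@8

== LOOKUPS ==
["H3","H2","no-route","H3","no-route","no-route","no-route","H3","H1","H3","H2","H1","H3","no-route"]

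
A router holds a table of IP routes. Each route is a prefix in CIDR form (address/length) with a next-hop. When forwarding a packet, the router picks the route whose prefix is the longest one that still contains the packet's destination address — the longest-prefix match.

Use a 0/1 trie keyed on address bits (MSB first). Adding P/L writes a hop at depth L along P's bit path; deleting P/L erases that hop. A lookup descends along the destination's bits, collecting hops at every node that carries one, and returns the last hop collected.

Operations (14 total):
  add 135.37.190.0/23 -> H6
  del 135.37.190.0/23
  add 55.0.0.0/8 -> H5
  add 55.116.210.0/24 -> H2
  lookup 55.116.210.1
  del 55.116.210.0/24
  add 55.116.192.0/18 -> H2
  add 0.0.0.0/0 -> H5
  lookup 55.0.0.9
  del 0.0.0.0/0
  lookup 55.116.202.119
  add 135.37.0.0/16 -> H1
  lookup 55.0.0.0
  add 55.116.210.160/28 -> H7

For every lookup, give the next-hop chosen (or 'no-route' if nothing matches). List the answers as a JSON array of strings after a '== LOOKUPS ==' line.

Apply in order:
  + 135.37.190.0/23 (H6) depth=23
  del 135.37.190.0/23 (clear depth 23)
  + 55.0.0.0/8 (H5) depth=8
  + 55.116.210.0/24 (H2) depth=24
  lookup 55.116.210.1: bits 001101110111010011010010 walk d0:-→d1:-→d2:-→d3:-→d4:-→d5:-→d6:-→d7:-→d8:H5→d9:-→d10:-→d11:-→d12:-→d13:-→d14:-→d15:-→d16:-→d17:-→d18:-→d19:-→d20:-→d21:-→d22:-→d23:-→d24:H2 -> H2
  del 55.116.210.0/24 (clear depth 24)
  + 55.116.192.0/18 (H2) depth=18
  + 0.0.0.0/0 (H5) depth=0
  lookup 55.0.0.9: bits 001101110 walk d0:H5→d1:-→d2:-→d3:-→d4:-→d5:-→d6:-→d7:-→d8:H5→d9:- -> H5
  del 0.0.0.0/0 (clear depth 0)
  lookup 55.116.202.119: bits 0011011101110100110 walk d0:-→d1:-→d2:-→d3:-→d4:-→d5:-→d6:-→d7:-→d8:H5→d9:-→d10:-→d11:-→d12:-→d13:-→d14:-→d15:-→d16:-→d17:-→d18:H2→d19:- -> H2
  + 135.37.0.0/16 (H1) depth=16
  lookup 55.0.0.0: bits 001101110 walk d0:-→d1:-→d2:-→d3:-→d4:-→d5:-→d6:-→d7:-→d8:H5→d9:- -> H5
  + 55.116.210.160/28 (H7) depth=28

== LOOKUPS ==
["H2","H5","H2","H5"]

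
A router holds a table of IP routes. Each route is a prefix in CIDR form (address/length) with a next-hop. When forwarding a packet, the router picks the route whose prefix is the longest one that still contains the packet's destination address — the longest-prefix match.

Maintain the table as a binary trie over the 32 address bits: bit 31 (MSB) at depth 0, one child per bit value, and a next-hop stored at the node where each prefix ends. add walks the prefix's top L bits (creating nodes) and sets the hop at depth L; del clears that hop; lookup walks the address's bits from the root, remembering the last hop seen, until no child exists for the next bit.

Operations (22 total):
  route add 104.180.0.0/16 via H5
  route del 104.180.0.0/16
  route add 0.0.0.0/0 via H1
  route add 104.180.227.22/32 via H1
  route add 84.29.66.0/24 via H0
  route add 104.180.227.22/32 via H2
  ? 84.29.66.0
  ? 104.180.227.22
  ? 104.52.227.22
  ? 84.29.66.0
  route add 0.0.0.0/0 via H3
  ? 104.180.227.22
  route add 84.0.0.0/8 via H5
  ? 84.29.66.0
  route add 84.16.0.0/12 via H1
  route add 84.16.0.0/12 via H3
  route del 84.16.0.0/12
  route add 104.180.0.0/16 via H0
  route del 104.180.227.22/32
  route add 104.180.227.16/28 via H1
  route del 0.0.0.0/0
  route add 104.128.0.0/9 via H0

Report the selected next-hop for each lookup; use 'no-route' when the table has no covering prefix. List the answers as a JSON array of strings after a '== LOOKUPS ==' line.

Process each operation:
  + 104.180.0.0/16 (H5) depth=16
  del 104.180.0.0/16 (clear depth 16)
  + 0.0.0.0/0 (H1) depth=0
  + 104.180.227.22/32 (H1) depth=32
  + 84.29.66.0/24 (H0) depth=24
  + 104.180.227.22/32 (H2) depth=32
  Q 84.29.66.0: descend 010101000001110101000010 ; hops seen [H1,H0] ; pick H0
  Q 104.180.227.22: descend 01101000101101001110001100010110 ; hops seen [H1,H2] ; pick H2
  Q 104.52.227.22: descend 01101000 ; hops seen [H1] ; pick H1
  Q 84.29.66.0: descend 010101000001110101000010 ; hops seen [H1,H0] ; pick H0
  + 0.0.0.0/0 (H3) depth=0
  Q 104.180.227.22: descend 01101000101101001110001100010110 ; hops seen [H3,H2] ; pick H2
  + 84.0.0.0/8 (H5) depth=8
  Q 84.29.66.0: descend 010101000001110101000010 ; hops seen [H3,H5,H0] ; pick H0
  + 84.16.0.0/12 (H1) depth=12
  + 84.16.0.0/12 (H3) depth=12
  del 84.16.0.0/12 (clear depth 12)
  + 104.180.0.0/16 (H0) depth=16
  del 104.180.227.22/32 (clear depth 32)
  + 104.180.227.16/28 (H1) depth=28
  del 0.0.0.0/0 (clear depth 0)
  + 104.128.0.0/9 (H0) depth=9

== LOOKUPS ==
["H0","H2","H1","H0","H2","H0"]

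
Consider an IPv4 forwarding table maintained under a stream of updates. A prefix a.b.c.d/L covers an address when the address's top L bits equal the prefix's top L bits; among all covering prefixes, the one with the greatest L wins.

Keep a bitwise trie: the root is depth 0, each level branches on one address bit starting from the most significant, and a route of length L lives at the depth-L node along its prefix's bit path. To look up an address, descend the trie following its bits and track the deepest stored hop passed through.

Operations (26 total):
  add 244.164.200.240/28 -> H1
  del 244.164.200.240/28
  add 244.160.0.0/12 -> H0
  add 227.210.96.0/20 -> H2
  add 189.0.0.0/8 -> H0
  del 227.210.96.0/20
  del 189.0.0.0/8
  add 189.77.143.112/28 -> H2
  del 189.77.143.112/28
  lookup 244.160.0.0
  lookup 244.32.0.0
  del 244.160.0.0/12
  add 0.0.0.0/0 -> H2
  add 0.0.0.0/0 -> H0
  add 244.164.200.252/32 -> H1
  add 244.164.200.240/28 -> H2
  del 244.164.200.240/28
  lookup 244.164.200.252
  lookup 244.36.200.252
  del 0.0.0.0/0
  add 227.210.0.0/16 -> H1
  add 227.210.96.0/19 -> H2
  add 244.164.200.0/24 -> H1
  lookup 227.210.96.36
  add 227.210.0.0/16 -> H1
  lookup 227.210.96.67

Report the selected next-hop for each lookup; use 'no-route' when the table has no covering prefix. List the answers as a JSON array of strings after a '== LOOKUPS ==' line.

Process each operation:
  add 244.164.200.240/28 -> H1 at depth 28
  del 244.164.200.240/28 (clear depth 28)
  add 244.160.0.0/12 -> H0 at depth 12
  add 227.210.96.0/20 -> H2 at depth 20
  add 189.0.0.0/8 -> H0 at depth 8
  del 227.210.96.0/20 (clear depth 20)
  del 189.0.0.0/8 (clear depth 8)
  add 189.77.143.112/28 -> H2 at depth 28
  del 189.77.143.112/28 (clear depth 28)
  Q 244.160.0.0: descend 1111010010100 ; hops seen [H0] ; pick H0
  Q 244.32.0.0: descend 11110100 ; hops seen [∅] ; pick no-route
  del 244.160.0.0/12 (clear depth 12)
  add 0.0.0.0/0 -> H2 at depth 0
  add 0.0.0.0/0 -> H0 at depth 0
  add 244.164.200.252/32 -> H1 at depth 32
  add 244.164.200.240/28 -> H2 at depth 28
  del 244.164.200.240/28 (clear depth 28)
  Q 244.164.200.252: descend 11110100101001001100100011111100 ; hops seen [H0,H1] ; pick H1
  Q 244.36.200.252: descend 11110100 ; hops seen [H0] ; pick H0
  del 0.0.0.0/0 (clear depth 0)
  add 227.210.0.0/16 -> H1 at depth 16
  add 227.210.96.0/19 -> H2 at depth 19
  add 244.164.200.0/24 -> H1 at depth 24
  Q 227.210.96.36: descend 11100011110100100110 ; hops seen [H1,H2] ; pick H2
  add 227.210.0.0/16 -> H1 at depth 16
  Q 227.210.96.67: descend 11100011110100100110 ; hops seen [H1,H2] ; pick H2

== LOOKUPS ==
["H0","no-route","H1","H0","H2","H2"]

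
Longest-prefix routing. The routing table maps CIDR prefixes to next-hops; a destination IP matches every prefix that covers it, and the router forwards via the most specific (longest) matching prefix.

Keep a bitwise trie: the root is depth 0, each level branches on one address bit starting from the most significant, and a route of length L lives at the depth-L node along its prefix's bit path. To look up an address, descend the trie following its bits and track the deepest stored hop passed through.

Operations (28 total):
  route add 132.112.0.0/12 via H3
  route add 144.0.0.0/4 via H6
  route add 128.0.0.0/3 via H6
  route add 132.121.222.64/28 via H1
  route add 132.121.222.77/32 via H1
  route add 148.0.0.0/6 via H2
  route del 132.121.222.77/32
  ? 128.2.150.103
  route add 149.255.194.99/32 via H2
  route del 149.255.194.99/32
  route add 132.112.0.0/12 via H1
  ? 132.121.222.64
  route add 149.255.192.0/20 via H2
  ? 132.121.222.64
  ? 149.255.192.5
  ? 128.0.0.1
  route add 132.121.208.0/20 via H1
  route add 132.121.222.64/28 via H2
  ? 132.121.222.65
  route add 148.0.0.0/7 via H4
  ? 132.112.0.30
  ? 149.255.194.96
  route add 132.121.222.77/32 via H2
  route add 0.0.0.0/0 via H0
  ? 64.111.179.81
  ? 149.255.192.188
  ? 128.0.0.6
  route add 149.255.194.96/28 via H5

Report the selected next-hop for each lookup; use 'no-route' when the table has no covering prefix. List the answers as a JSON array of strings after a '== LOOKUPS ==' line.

Process each operation:
  add 132.112.0.0/12 -> H3 at depth 12
  add 144.0.0.0/4 -> H6 at depth 4
  add 128.0.0.0/3 -> H6 at depth 3
  add 132.121.222.64/28 -> H1 at depth 28
  add 132.121.222.77/32 -> H1 at depth 32
  add 148.0.0.0/6 -> H2 at depth 6
  del 132.121.222.77/32 (clear depth 32)
  ? 128.2.150.103  path d0:-→d1:-→d2:-→d3:H6→d4:-→d5:-  best=H6
  add 149.255.194.99/32 -> H2 at depth 32
  del 149.255.194.99/32 (clear depth 32)
  add 132.112.0.0/12 -> H1 at depth 12
  ? 132.121.222.64  path d0:-→d1:-→d2:-→d3:H6→d4:-→d5:-→d6:-→d7:-→d8:-→d9:-→d10:-→d11:-→d12:H1→d13:-→d14:-→d15:-→d16:-→d17:-→d18:-→d19:-→d20:-→d21:-→d22:-→d23:-→d24:-→d25:-→d26:-→d27:-→d28:H1  best=H1
  add 149.255.192.0/20 -> H2 at depth 20
  ? 132.121.222.64  path d0:-→d1:-→d2:-→d3:H6→d4:-→d5:-→d6:-→d7:-→d8:-→d9:-→d10:-→d11:-→d12:H1→d13:-→d14:-→d15:-→d16:-→d17:-→d18:-→d19:-→d20:-→d21:-→d22:-→d23:-→d24:-→d25:-→d26:-→d27:-→d28:H1  best=H1
  ? 149.255.192.5  path d0:-→d1:-→d2:-→d3:H6→d4:H6→d5:-→d6:H2→d7:-→d8:-→d9:-→d10:-→d11:-→d12:-→d13:-→d14:-→d15:-→d16:-→d17:-→d18:-→d19:-→d20:H2→d21:-→d22:-  best=H2
  ? 128.0.0.1  path d0:-→d1:-→d2:-→d3:H6→d4:-→d5:-  best=H6
  add 132.121.208.0/20 -> H1 at depth 20
  add 132.121.222.64/28 -> H2 at depth 28
  ? 132.121.222.65  path d0:-→d1:-→d2:-→d3:H6→d4:-→d5:-→d6:-→d7:-→d8:-→d9:-→d10:-→d11:-→d12:H1→d13:-→d14:-→d15:-→d16:-→d17:-→d18:-→d19:-→d20:H1→d21:-→d22:-→d23:-→d24:-→d25:-→d26:-→d27:-→d28:H2  best=H2
  add 148.0.0.0/7 -> H4 at depth 7
  ? 132.112.0.30  path d0:-→d1:-→d2:-→d3:H6→d4:-→d5:-→d6:-→d7:-→d8:-→d9:-→d10:-→d11:-→d12:H1  best=H1
  ? 149.255.194.96  path d0:-→d1:-→d2:-→d3:H6→d4:H6→d5:-→d6:H2→d7:H4→d8:-→d9:-→d10:-→d11:-→d12:-→d13:-→d14:-→d15:-→d16:-→d17:-→d18:-→d19:-→d20:H2→d21:-→d22:-→d23:-→d24:-→d25:-→d26:-→d27:-→d28:-→d29:-→d30:-  best=H2
  add 132.121.222.77/32 -> H2 at depth 32
  add 0.0.0.0/0 -> H0 at depth 0
  ? 64.111.179.81  path d0:H0  best=H0
  ? 149.255.192.188  path d0:H0→d1:-→d2:-→d3:H6→d4:H6→d5:-→d6:H2→d7:H4→d8:-→d9:-→d10:-→d11:-→d12:-→d13:-→d14:-→d15:-→d16:-→d17:-→d18:-→d19:-→d20:H2→d21:-→d22:-  best=H2
  ? 128.0.0.6  path d0:H0→d1:-→d2:-→d3:H6→d4:-→d5:-  best=H6
  add 149.255.194.96/28 -> H5 at depth 28

== LOOKUPS ==
["H6","H1","H1","H2","H6","H2","H1","H2","H0","H2","H6"]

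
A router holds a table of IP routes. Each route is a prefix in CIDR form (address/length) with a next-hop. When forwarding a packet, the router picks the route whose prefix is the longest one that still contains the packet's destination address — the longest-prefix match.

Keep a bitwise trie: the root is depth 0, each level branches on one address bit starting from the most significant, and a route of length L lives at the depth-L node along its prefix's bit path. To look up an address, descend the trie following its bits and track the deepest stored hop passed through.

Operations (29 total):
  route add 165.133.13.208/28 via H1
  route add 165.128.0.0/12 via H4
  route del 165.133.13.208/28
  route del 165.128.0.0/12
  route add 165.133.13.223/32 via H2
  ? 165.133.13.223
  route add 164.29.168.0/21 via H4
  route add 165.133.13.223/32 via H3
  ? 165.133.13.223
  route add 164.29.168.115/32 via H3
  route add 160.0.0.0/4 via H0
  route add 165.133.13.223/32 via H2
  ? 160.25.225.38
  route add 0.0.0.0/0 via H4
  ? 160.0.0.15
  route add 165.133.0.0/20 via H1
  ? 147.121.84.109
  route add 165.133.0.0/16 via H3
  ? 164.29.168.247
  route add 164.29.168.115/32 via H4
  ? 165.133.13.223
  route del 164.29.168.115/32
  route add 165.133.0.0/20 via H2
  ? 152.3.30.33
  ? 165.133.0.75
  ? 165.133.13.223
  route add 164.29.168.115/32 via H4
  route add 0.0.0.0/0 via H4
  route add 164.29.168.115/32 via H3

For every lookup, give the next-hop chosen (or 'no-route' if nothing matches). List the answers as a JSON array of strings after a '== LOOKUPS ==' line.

Process each operation:
  + 165.133.13.208/28 (H1) depth=28
  + 165.128.0.0/12 (H4) depth=12
  - 165.133.13.208/28 clear@28
  - 165.128.0.0/12 clear@12
  + 165.133.13.223/32 (H2) depth=32
  ? 165.133.13.223  path d0:-→d1:-→d2:-→d3:-→d4:-→d5:-→d6:-→d7:-→d8:-→d9:-→d10:-→d11:-→d12:-→d13:-→d14:-→d15:-→d16:-→d17:-→d18:-→d19:-→d20:-→d21:-→d22:-→d23:-→d24:-→d25:-→d26:-→d27:-→d28:-→d29:-→d30:-→d31:-→d32:H2  best=H2
  + 164.29.168.0/21 (H4) depth=21
  + 165.133.13.223/32 (H3) depth=32
  ? 165.133.13.223  path d0:-→d1:-→d2:-→d3:-→d4:-→d5:-→d6:-→d7:-→d8:-→d9:-→d10:-→d11:-→d12:-→d13:-→d14:-→d15:-→d16:-→d17:-→d18:-→d19:-→d20:-→d21:-→d22:-→d23:-→d24:-→d25:-→d26:-→d27:-→d28:-→d29:-→d30:-→d31:-→d32:H3  best=H3
  + 164.29.168.115/32 (H3) depth=32
  + 160.0.0.0/4 (H0) depth=4
  + 165.133.13.223/32 (H2) depth=32
  ? 160.25.225.38  path d0:-→d1:-→d2:-→d3:-→d4:H0→d5:-  best=H0
  + 0.0.0.0/0 (H4) depth=0
  ? 160.0.0.15  path d0:H4→d1:-→d2:-→d3:-→d4:H0→d5:-  best=H0
  + 165.133.0.0/20 (H1) depth=20
  ? 147.121.84.109  path d0:H4→d1:-→d2:-  best=H4
  + 165.133.0.0/16 (H3) depth=16
  ? 164.29.168.247  path d0:H4→d1:-→d2:-→d3:-→d4:H0→d5:-→d6:-→d7:-→d8:-→d9:-→d10:-→d11:-→d12:-→d13:-→d14:-→d15:-→d16:-→d17:-→d18:-→d19:-→d20:-→d21:H4→d22:-→d23:-→d24:-  best=H4
  + 164.29.168.115/32 (H4) depth=32
  ? 165.133.13.223  path d0:H4→d1:-→d2:-→d3:-→d4:H0→d5:-→d6:-→d7:-→d8:-→d9:-→d10:-→d11:-→d12:-→d13:-→d14:-→d15:-→d16:H3→d17:-→d18:-→d19:-→d20:H1→d21:-→d22:-→d23:-→d24:-→d25:-→d26:-→d27:-→d28:-→d29:-→d30:-→d31:-→d32:H2  best=H2
  - 164.29.168.115/32 clear@32
  + 165.133.0.0/20 (H2) depth=20
  ? 152.3.30.33  path d0:H4→d1:-→d2:-  best=H4
  ? 165.133.0.75  path d0:H4→d1:-→d2:-→d3:-→d4:H0→d5:-→d6:-→d7:-→d8:-→d9:-→d10:-→d11:-→d12:-→d13:-→d14:-→d15:-→d16:H3→d17:-→d18:-→d19:-→d20:H2  best=H2
  ? 165.133.13.223  path d0:H4→d1:-→d2:-→d3:-→d4:H0→d5:-→d6:-→d7:-→d8:-→d9:-→d10:-→d11:-→d12:-→d13:-→d14:-→d15:-→d16:H3→d17:-→d18:-→d19:-→d20:H2→d21:-→d22:-→d23:-→d24:-→d25:-→d26:-→d27:-→d28:-→d29:-→d30:-→d31:-→d32:H2  best=H2
  + 164.29.168.115/32 (H4) depth=32
  + 0.0.0.0/0 (H4) depth=0
  + 164.29.168.115/32 (H3) depth=32

== LOOKUPS ==
["H2","H3","H0","H0","H4","H4","H2","H4","H2","H2"]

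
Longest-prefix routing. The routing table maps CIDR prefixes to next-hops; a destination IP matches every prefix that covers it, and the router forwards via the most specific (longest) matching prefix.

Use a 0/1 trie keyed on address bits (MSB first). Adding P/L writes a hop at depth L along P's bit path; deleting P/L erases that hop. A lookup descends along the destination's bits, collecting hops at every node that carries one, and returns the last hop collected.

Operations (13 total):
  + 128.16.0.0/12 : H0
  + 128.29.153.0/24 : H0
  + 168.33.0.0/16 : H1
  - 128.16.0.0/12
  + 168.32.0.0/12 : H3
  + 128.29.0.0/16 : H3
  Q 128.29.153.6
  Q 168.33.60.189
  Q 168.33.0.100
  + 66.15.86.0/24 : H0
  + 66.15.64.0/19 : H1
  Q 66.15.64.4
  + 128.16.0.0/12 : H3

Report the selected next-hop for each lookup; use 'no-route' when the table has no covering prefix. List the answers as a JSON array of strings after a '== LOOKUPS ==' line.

Apply in order:
  + 128.16.0.0/12 (H0) depth=12
  + 128.29.153.0/24 (H0) depth=24
  + 168.33.0.0/16 (H1) depth=16
  del 128.16.0.0/12 (clear depth 12)
  + 168.32.0.0/12 (H3) depth=12
  + 128.29.0.0/16 (H3) depth=16
  ? 128.29.153.6  path d0:-→d1:-→d2:-→d3:-→d4:-→d5:-→d6:-→d7:-→d8:-→d9:-→d10:-→d11:-→d12:-→d13:-→d14:-→d15:-→d16:H3→d17:-→d18:-→d19:-→d20:-→d21:-→d22:-→d23:-→d24:H0  best=H0
  ? 168.33.60.189  path d0:-→d1:-→d2:-→d3:-→d4:-→d5:-→d6:-→d7:-→d8:-→d9:-→d10:-→d11:-→d12:H3→d13:-→d14:-→d15:-→d16:H1  best=H1
  ? 168.33.0.100  path d0:-→d1:-→d2:-→d3:-→d4:-→d5:-→d6:-→d7:-→d8:-→d9:-→d10:-→d11:-→d12:H3→d13:-→d14:-→d15:-→d16:H1  best=H1
  + 66.15.86.0/24 (H0) depth=24
  + 66.15.64.0/19 (H1) depth=19
  ? 66.15.64.4  path d0:-→d1:-→d2:-→d3:-→d4:-→d5:-→d6:-→d7:-→d8:-→d9:-→d10:-→d11:-→d12:-→d13:-→d14:-→d15:-→d16:-→d17:-→d18:-→d19:H1  best=H1
  + 128.16.0.0/12 (H3) depth=12

== LOOKUPS ==
["H0","H1","H1","H1"]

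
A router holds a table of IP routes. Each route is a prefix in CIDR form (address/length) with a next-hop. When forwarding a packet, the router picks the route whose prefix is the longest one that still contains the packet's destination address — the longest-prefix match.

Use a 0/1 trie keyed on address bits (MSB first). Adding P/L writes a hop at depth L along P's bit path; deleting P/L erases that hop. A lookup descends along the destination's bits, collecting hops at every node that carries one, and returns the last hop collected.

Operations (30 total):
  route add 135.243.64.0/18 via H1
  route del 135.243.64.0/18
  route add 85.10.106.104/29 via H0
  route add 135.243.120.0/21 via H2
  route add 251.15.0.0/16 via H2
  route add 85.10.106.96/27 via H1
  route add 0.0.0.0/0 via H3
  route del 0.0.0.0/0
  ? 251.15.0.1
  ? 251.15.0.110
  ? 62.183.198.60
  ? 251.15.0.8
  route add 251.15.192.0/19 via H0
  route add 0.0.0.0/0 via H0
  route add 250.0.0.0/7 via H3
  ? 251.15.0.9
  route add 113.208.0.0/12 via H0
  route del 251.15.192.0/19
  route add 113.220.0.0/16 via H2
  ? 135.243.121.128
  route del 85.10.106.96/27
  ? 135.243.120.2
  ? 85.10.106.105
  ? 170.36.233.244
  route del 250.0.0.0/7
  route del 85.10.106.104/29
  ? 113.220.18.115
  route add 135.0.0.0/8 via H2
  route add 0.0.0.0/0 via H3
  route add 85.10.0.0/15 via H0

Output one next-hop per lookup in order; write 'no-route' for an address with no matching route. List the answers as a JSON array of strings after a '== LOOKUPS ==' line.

Process each operation:
  + 135.243.64.0/18 (H1) depth=18
  - 135.243.64.0/18 clear@18
  + 85.10.106.104/29 (H0) depth=29
  + 135.243.120.0/21 (H2) depth=21
  + 251.15.0.0/16 (H2) depth=16
  + 85.10.106.96/27 (H1) depth=27
  + 0.0.0.0/0 (H3) depth=0
  - 0.0.0.0/0 clear@0
  lookup 251.15.0.1: bits 1111101100001111 walk d0:-→d1:-→d2:-→d3:-→d4:-→d5:-→d6:-→d7:-→d8:-→d9:-→d10:-→d11:-→d12:-→d13:-→d14:-→d15:-→d16:H2 -> H2
  lookup 251.15.0.110: bits 1111101100001111 walk d0:-→d1:-→d2:-→d3:-→d4:-→d5:-→d6:-→d7:-→d8:-→d9:-→d10:-→d11:-→d12:-→d13:-→d14:-→d15:-→d16:H2 -> H2
  lookup 62.183.198.60: bits 0 walk d0:-→d1:- -> no-route
  lookup 251.15.0.8: bits 1111101100001111 walk d0:-→d1:-→d2:-→d3:-→d4:-→d5:-→d6:-→d7:-→d8:-→d9:-→d10:-→d11:-→d12:-→d13:-→d14:-→d15:-→d16:H2 -> H2
  + 251.15.192.0/19 (H0) depth=19
  + 0.0.0.0/0 (H0) depth=0
  + 250.0.0.0/7 (H3) depth=7
  lookup 251.15.0.9: bits 1111101100001111 walk d0:H0→d1:-→d2:-→d3:-→d4:-→d5:-→d6:-→d7:H3→d8:-→d9:-→d10:-→d11:-→d12:-→d13:-→d14:-→d15:-→d16:H2 -> H2
  + 113.208.0.0/12 (H0) depth=12
  - 251.15.192.0/19 clear@19
  + 113.220.0.0/16 (H2) depth=16
  lookup 135.243.121.128: bits 100001111111001101111 walk d0:H0→d1:-→d2:-→d3:-→d4:-→d5:-→d6:-→d7:-→d8:-→d9:-→d10:-→d11:-→d12:-→d13:-→d14:-→d15:-→d16:-→d17:-→d18:-→d19:-→d20:-→d21:H2 -> H2
  - 85.10.106.96/27 clear@27
  lookup 135.243.120.2: bits 100001111111001101111 walk d0:H0→d1:-→d2:-→d3:-→d4:-→d5:-→d6:-→d7:-→d8:-→d9:-→d10:-→d11:-→d12:-→d13:-→d14:-→d15:-→d16:-→d17:-→d18:-→d19:-→d20:-→d21:H2 -> H2
  lookup 85.10.106.105: bits 01010101000010100110101001101 walk d0:H0→d1:-→d2:-→d3:-→d4:-→d5:-→d6:-→d7:-→d8:-→d9:-→d10:-→d11:-→d12:-→d13:-→d14:-→d15:-→d16:-→d17:-→d18:-→d19:-→d20:-→d21:-→d22:-→d23:-→d24:-→d25:-→d26:-→d27:-→d28:-→d29:H0 -> H0
  lookup 170.36.233.244: bits 10 walk d0:H0→d1:-→d2:- -> H0
  - 250.0.0.0/7 clear@7
  - 85.10.106.104/29 clear@29
  lookup 113.220.18.115: bits 0111000111011100 walk d0:H0→d1:-→d2:-→d3:-→d4:-→d5:-→d6:-→d7:-→d8:-→d9:-→d10:-→d11:-→d12:H0→d13:-→d14:-→d15:-→d16:H2 -> H2
  + 135.0.0.0/8 (H2) depth=8
  + 0.0.0.0/0 (H3) depth=0
  + 85.10.0.0/15 (H0) depth=15

== LOOKUPS ==
["H2","H2","no-route","H2","H2","H2","H2","H0","H0","H2"]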